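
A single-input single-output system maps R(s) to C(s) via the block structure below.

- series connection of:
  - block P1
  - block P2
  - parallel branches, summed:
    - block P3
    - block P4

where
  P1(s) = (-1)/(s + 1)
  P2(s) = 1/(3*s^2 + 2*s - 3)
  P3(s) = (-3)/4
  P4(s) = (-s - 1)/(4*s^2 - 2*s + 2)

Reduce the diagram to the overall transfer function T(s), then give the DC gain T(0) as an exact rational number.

Answer: -5/12

Working:
Step 1 - sum the parallel branches P3, P4; result (-6*s^2 + s - 5)/(8*s^2 - 4*s + 4)
Step 2 - reduce the series chain P1, P2, (P3+P4); result (6*s^2 - s + 5)/(24*s^5 + 28*s^4 - 16*s^3 + 8*s - 12)
That last expression is T(s); at s = 0 only the constant terms survive, so T(0) = 5/(-12) = -5/12.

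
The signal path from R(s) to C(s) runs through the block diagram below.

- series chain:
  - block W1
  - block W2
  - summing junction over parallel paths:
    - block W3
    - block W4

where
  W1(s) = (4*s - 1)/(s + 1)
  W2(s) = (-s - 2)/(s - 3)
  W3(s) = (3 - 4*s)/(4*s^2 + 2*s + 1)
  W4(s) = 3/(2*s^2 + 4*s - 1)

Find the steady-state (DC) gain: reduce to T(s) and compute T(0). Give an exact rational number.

Step 1 - parallel reduction of W3, W4 -> (-8*s^3 + 2*s^2 + 22*s)/(8*s^4 + 20*s^3 + 6*s^2 + 2*s - 1)
Step 2 - combine W1, W2, (W3+W4) in series -> (32*s^5 + 48*s^4 - 118*s^3 - 150*s^2 + 44*s)/(8*s^6 + 4*s^5 - 58*s^4 - 70*s^3 - 23*s^2 - 4*s + 3)
DC gain: substitute s = 0 into T(s) from step 2: T(0) = 0/3 = 0.

Hence the answer: 0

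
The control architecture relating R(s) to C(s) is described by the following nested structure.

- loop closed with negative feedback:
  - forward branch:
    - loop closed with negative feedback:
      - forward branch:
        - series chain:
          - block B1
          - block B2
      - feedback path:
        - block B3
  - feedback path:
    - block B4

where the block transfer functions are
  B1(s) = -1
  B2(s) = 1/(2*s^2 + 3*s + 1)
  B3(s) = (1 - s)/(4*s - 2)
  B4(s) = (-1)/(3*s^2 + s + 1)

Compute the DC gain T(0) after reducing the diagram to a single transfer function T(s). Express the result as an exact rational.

Reducing step by step:

Step 1: reduce the series chain B1, B2; result (-1)/(2*s^2 + 3*s + 1)
Step 2: reduce the feedback loop with forward (B1*B2) and return B3; result (2 - 4*s)/(8*s^3 + 8*s^2 - s - 3)
Step 3: feedback reduction of [(B1*B2)/(1+(B1*B2)*B3)], B4; result (-12*s^3 + 2*s^2 - 2*s + 2)/(24*s^5 + 32*s^4 + 13*s^3 - 2*s^2 - 5)
DC gain: substitute s = 0 into T(s) from step 3: T(0) = 2/(-5) = -2/5.

Answer: -2/5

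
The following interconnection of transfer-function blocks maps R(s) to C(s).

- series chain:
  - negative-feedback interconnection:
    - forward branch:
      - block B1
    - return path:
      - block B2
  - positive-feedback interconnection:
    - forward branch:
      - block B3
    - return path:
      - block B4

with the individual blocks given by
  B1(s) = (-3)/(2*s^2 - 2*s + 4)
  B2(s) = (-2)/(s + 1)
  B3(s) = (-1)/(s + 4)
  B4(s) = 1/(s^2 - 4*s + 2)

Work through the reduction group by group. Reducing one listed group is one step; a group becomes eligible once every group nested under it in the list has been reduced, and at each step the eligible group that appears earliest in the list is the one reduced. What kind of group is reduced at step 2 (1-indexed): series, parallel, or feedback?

[1] collapse the loop (B1 forward, B2 return)
[2] reduce the feedback loop with forward B3 and return B4
[3] cascade [B1/(1+B1*B2)], [B3/(1-B3*B4)]
Step 2: feedback.

Hence the answer: feedback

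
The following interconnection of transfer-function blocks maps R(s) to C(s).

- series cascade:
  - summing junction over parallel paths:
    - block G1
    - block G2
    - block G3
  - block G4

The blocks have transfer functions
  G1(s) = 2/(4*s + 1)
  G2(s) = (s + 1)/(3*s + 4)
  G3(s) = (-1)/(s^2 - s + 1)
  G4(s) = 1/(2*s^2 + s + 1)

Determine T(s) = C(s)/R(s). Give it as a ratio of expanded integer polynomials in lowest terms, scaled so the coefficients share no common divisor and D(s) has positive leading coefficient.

Step 1 - add G1, G2, G3 (parallel), giving (4*s^4 + 7*s^3 - 10*s^2 - 17*s + 5)/(12*s^4 + 7*s^3 - 3*s^2 + 15*s + 4)
Step 2 - multiply (G1+G2+G3), G4 (series), giving the overall T(s)

Answer: (4*s^4 + 7*s^3 - 10*s^2 - 17*s + 5)/(24*s^6 + 26*s^5 + 13*s^4 + 34*s^3 + 20*s^2 + 19*s + 4)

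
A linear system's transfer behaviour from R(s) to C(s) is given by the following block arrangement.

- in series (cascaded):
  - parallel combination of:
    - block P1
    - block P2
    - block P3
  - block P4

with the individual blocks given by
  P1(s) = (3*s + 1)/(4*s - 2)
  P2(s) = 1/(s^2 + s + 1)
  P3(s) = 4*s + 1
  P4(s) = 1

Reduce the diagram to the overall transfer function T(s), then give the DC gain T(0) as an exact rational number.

Answer: 3/2

Working:
(1) parallel reduction of P1, P2, P3; result (16*s^4 + 15*s^3 + 14*s^2 + 2*s - 3)/(4*s^3 + 2*s^2 + 2*s - 2)
(2) cascade (P1+P2+P3), P4; result (16*s^4 + 15*s^3 + 14*s^2 + 2*s - 3)/(4*s^3 + 2*s^2 + 2*s - 2)
DC gain: substitute s = 0 into T(s) from step 2: T(0) = -3/(-2) = 3/2.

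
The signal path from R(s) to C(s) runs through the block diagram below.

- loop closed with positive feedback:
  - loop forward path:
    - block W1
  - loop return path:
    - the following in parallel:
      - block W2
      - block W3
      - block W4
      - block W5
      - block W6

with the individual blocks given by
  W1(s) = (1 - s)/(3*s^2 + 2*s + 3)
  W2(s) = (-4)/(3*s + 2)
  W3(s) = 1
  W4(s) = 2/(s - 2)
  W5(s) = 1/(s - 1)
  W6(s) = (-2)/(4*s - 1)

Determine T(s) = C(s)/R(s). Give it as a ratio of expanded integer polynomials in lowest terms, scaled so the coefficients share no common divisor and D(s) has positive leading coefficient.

The answer is (-12*s^4 + 31*s^3 - 7*s^2 - 16*s + 4)/(36*s^5 - 21*s^4 - 55*s^3 - 29*s^2 - 82*s + 16).

Reasoning:
1. add W2, W3, W4, W5, W6 (parallel), giving (12*s^4 - 17*s^3 + 40*s^2 - 54*s + 4)/(12*s^4 - 31*s^3 + 7*s^2 + 16*s - 4)
2. apply the feedback formula to W1, (W2+W3+W4+W5+W6), which is the overall transfer function T(s) = C(s)/R(s) in lowest terms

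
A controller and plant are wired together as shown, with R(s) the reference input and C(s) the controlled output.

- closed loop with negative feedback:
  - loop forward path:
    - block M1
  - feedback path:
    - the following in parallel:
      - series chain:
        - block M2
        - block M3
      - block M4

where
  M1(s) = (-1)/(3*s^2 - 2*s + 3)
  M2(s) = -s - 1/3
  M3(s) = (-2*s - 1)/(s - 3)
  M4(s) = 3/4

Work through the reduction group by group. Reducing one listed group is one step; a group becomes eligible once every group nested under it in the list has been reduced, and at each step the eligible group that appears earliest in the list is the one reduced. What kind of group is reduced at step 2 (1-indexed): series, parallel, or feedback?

Step 1. series reduction of M2, M3
Step 2. reduce the parallel group (M2*M3), M4
Step 3. reduce the feedback loop with forward M1 and return ((M2*M3)+M4)
The group at step 2 is a parallel group.

Therefore the answer is parallel.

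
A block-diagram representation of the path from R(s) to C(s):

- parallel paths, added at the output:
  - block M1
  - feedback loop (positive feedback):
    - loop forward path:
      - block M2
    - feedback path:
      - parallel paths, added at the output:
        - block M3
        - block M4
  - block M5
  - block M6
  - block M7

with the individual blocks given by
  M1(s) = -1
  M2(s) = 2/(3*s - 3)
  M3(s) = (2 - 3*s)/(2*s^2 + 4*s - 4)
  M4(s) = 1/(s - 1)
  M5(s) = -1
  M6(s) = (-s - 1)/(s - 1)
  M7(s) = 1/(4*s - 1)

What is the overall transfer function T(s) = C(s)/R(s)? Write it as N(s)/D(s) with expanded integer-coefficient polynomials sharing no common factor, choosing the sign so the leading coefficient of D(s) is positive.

Step 1 - combine M3, M4 in parallel -> (-s^2 + 9*s - 6)/(2*s^3 + 2*s^2 - 8*s + 4)
Step 2 - close the feedback loop around M2, (M3+M4) -> (2*s^3 + 2*s^2 - 8*s + 4)/(3*s^4 - 14*s^2 + 9*s)
Step 3 - combine M1, [M2/(1-M2*(M3+M4))], M5, M6, M7 in parallel: this yields T(s), and no further normalization is needed

Final answer: (-36*s^6 + 32*s^5 + 160*s^4 - 260*s^3 + 158*s^2 - 46*s + 4)/(12*s^6 - 15*s^5 - 53*s^4 + 106*s^3 - 59*s^2 + 9*s)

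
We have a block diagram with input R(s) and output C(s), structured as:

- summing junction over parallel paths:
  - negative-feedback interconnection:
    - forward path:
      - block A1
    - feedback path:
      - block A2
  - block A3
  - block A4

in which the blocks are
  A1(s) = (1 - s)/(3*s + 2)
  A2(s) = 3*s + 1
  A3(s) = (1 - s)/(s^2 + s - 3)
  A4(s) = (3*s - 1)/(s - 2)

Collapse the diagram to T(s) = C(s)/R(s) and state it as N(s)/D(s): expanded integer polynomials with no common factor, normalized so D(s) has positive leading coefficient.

[1] close the feedback loop around A1, A2: (s - 1)/(3*s^2 - 5*s - 3)
[2] sum the parallel branches [A1/(1+A1*A2)], A3, A4 - this is the overall T(s), already in the required normalized form

Therefore the answer is (9*s^5 - 11*s^4 - 37*s^3 + 31*s^2 + 27*s - 9)/(3*s^5 - 8*s^4 - 13*s^3 + 46*s^2 - 15*s - 18).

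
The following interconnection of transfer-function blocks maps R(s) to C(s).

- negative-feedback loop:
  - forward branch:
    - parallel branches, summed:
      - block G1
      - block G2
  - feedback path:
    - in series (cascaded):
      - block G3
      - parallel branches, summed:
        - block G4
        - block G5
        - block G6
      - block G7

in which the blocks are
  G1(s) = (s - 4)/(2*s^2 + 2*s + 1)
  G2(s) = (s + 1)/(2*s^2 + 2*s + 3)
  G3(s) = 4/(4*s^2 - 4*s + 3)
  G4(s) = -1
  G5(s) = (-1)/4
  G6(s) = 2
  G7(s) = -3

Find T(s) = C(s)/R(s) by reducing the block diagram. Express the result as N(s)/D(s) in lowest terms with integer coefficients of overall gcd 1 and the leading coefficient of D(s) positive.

(1) add G1, G2 (parallel): (4*s^3 - 2*s^2 - 2*s - 11)/(4*s^4 + 8*s^3 + 12*s^2 + 8*s + 3)
(2) combine G4, G5, G6 in parallel: 3/4
(3) combine G3, (G4+G5+G6), G7 in series: (-9)/(4*s^2 - 4*s + 3)
(4) reduce the feedback loop with forward (G1+G2) and return (G3*(G4+G5+G6)*G7), giving the overall T(s)

Hence the answer: (16*s^5 - 24*s^4 + 12*s^3 - 42*s^2 + 38*s - 33)/(16*s^6 + 16*s^5 + 28*s^4 - 28*s^3 + 34*s^2 + 30*s + 108)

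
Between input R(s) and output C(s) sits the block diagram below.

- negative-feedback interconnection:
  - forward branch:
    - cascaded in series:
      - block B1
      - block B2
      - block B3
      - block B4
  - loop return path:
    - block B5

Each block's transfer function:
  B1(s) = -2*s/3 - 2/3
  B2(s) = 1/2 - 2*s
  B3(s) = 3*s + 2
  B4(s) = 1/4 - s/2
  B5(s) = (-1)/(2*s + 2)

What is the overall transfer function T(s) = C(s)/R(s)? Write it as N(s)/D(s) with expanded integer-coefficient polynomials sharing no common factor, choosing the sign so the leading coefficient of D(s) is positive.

Step 1: cascade B1, B2, B3, B4: -2*s^4 - 11*s^3/6 + 11*s^2/12 + 7*s/12 - 1/6
Step 2: reduce the feedback loop with forward (B1*B2*B3*B4) and return B5, which is the overall transfer function T(s) = C(s)/R(s) in lowest terms

Therefore the answer is (-48*s^4 - 44*s^3 + 22*s^2 + 14*s - 4)/(24*s^3 - 2*s^2 - 9*s + 26).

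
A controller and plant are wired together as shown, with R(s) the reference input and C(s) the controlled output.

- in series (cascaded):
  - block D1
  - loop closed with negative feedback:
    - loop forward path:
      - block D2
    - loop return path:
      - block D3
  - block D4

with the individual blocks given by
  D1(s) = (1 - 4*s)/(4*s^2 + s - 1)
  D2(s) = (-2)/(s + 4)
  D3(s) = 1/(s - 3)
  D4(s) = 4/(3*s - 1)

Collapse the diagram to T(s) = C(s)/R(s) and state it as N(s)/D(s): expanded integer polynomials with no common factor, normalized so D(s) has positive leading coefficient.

First reduce the diagram to T(s).

Step 1. reduce the feedback loop with forward D2 and return D3, giving (6 - 2*s)/(s^2 + s - 14)
Step 2. multiply D1, [D2/(1+D2*D3)], D4 (series); the result is T(s) itself (integer coefficients, no common factor, positive leading denominator coefficient)

Answer: (32*s^2 - 104*s + 24)/(12*s^5 + 11*s^4 - 173*s^3 + 11*s^2 + 57*s - 14)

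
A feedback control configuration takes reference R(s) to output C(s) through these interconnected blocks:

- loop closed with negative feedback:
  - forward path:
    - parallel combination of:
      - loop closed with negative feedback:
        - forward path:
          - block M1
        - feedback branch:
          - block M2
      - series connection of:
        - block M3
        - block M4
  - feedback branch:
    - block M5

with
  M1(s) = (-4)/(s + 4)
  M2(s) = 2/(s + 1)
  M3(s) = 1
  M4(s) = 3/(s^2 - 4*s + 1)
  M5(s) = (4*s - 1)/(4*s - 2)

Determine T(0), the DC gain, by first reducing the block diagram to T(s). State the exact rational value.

The answer is 4/3.

Reasoning:
(1) apply the feedback formula to M1, M2 = (-4*s - 4)/(s^2 + 5*s - 4)
(2) multiply M3, M4 (series) = 3/(s^2 - 4*s + 1)
(3) add [M1/(1+M1*M2)], (M3*M4) (parallel) = (-4*s^3 + 15*s^2 + 27*s - 16)/(s^4 + s^3 - 23*s^2 + 21*s - 4)
(4) collapse the loop (([M1/(1+M1*M2)]+(M3*M4)) forward, M5 return) = (-16*s^4 + 68*s^3 + 78*s^2 - 118*s + 32)/(4*s^5 - 14*s^4 - 30*s^3 + 223*s^2 - 149*s + 24)
Evaluating the step-4 result (the overall T(s)) at s = 0 gives T(0) = 32/24 = 4/3.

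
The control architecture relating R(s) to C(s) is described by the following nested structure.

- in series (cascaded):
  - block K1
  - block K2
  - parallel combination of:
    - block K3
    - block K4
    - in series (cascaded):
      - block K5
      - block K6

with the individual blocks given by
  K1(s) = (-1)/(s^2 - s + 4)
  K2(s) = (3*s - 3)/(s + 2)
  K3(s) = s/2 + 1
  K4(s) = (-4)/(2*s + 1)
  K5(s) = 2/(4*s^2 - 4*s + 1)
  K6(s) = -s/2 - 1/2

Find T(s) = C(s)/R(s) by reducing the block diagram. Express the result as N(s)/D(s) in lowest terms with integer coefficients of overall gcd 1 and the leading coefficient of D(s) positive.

1. series reduction of K5, K6 = (-s - 1)/(4*s^2 - 4*s + 1)
2. add K3, K4, (K5*K6) (parallel) = (8*s^4 + 12*s^3 - 46*s^2 + 23*s - 8)/(16*s^3 - 8*s^2 - 4*s + 2)
3. reduce the series chain K1, K2, (K3+K4+(K5*K6)): this yields T(s), and no further normalization is needed

Hence the answer: (-24*s^5 - 12*s^4 + 174*s^3 - 207*s^2 + 93*s - 24)/(16*s^6 + 8*s^5 + 20*s^4 + 110*s^3 - 70*s^2 - 28*s + 16)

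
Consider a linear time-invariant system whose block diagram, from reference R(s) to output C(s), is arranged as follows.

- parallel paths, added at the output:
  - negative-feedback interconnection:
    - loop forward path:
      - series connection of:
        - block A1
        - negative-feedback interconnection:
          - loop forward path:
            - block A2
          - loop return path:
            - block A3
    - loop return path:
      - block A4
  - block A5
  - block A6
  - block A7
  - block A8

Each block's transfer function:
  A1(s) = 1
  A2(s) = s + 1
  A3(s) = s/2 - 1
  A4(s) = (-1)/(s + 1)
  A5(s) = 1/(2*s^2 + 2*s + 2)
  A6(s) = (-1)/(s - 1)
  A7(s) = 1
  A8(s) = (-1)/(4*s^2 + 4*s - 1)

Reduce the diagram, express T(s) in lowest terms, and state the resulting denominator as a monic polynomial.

Answer: s^6 - s^5 - 9*s^4/4 - s^3/2 + s^2 + 9*s/4 - 1/2

Working:
Step 1 - reduce the feedback loop with forward A2 and return A3, giving (2*s + 2)/(s^2 - s)
Step 2 - multiply A1, [A2/(1+A2*A3)] (series), giving (2*s + 2)/(s^2 - s)
Step 3 - reduce the feedback loop with forward (A1*[A2/(1+A2*A3)]) and return A4, giving 2/(s - 2)
Step 4 - combine [(A1*[A2/(1+A2*A3)])/(1+(A1*[A2/(1+A2*A3)])*A4)], A5, A6, A7, A8 in parallel, giving (8*s^6 + 6*s^3 + 9*s^2 + 29*s - 10)/(8*s^6 - 8*s^5 - 18*s^4 - 4*s^3 + 8*s^2 + 18*s - 4)
Step 4 gives the fully reduced T(s), with no common factor left to cancel. The denominator's leading coefficient is 8, so divide each of its coefficients by 8 to get the monic form.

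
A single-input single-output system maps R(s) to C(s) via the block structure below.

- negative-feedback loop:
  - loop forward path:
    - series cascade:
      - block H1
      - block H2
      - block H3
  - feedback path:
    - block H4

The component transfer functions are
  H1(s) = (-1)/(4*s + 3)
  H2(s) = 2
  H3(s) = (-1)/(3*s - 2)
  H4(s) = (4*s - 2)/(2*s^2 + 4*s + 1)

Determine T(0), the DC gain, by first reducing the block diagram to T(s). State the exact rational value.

Answer: -1/5

Working:
Step 1: series reduction of H1, H2, H3; result 2/(12*s^2 + s - 6)
Step 2: apply the feedback formula to (H1*H2*H3), H4; result (4*s^2 + 8*s + 2)/(24*s^4 + 50*s^3 + 4*s^2 - 15*s - 10)
Evaluating the step-2 result (the overall T(s)) at s = 0 gives T(0) = 2/(-10) = -1/5.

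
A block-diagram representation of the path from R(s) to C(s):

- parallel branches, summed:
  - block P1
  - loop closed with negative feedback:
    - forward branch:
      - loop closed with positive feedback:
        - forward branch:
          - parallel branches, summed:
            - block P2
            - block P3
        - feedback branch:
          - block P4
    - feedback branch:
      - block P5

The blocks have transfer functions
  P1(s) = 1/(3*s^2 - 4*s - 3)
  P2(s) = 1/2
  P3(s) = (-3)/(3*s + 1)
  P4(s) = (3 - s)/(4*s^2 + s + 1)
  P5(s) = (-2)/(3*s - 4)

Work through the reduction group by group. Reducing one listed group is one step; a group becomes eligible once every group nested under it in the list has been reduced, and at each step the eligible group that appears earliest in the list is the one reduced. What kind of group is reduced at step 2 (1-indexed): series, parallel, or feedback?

Step 1: parallel reduction of P2, P3
Step 2: feedback reduction of (P2+P3), P4
Step 3: feedback reduction of [(P2+P3)/(1-(P2+P3)*P4)], P5
Step 4: add P1, [[(P2+P3)/(1-(P2+P3)*P4)]/(1+[(P2+P3)/(1-(P2+P3)*P4)]*P5)] (parallel)
The group at step 2 is a feedback group.

Answer: feedback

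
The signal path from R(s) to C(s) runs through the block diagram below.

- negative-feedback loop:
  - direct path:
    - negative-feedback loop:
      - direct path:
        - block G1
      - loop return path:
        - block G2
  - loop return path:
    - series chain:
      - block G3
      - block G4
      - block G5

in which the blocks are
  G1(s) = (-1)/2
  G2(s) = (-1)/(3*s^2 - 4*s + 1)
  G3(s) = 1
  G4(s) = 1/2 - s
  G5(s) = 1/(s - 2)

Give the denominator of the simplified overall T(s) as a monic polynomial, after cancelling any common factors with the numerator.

Step 1: close the feedback loop around G1, G2; result (-3*s^2 + 4*s - 1)/(6*s^2 - 8*s + 3)
Step 2: series reduction of G3, G4, G5; result (1 - 2*s)/(2*s - 4)
Step 3: close the feedback loop around [G1/(1+G1*G2)], (G3*G4*G5); result (-6*s^3 + 20*s^2 - 18*s + 4)/(18*s^3 - 51*s^2 + 44*s - 13)
T(s) is the step-3 result (common factors already cancelled). Leading coefficient of the denominator: 18. Divide through by 18 for the monic polynomial.

Answer: s^3 - 17*s^2/6 + 22*s/9 - 13/18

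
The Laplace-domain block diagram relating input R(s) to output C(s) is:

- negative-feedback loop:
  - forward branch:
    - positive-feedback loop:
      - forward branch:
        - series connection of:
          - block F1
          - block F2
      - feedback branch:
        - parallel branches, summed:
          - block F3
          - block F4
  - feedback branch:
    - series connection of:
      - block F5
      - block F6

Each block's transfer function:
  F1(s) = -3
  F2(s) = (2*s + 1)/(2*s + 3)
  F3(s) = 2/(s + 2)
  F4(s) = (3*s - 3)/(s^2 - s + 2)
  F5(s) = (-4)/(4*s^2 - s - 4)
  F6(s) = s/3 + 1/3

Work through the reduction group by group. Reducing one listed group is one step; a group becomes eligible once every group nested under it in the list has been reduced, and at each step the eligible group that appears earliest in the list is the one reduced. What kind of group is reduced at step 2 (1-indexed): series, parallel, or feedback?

Answer: parallel

Working:
Step 1: cascade F1, F2
Step 2: sum the parallel branches F3, F4
Step 3: reduce the feedback loop with forward (F1*F2) and return (F3+F4)
Step 4: cascade F5, F6
Step 5: reduce the feedback loop with forward [(F1*F2)/(1-(F1*F2)*(F3+F4))] and return (F5*F6)
So the answer for step 2 is parallel.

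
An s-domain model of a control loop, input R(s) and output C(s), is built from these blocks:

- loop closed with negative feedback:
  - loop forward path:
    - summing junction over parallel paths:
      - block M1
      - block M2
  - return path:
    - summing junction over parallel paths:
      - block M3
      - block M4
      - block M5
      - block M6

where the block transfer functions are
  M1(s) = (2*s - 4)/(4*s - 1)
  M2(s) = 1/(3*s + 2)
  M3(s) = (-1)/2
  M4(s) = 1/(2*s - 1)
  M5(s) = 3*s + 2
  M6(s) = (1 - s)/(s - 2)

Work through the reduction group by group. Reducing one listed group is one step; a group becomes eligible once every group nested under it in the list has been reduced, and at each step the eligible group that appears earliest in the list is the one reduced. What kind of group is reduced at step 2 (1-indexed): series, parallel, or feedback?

Answer: parallel

Working:
Step 1: add M1, M2 (parallel)
Step 2: parallel reduction of M3, M4, M5, M6
Step 3: feedback reduction of (M1+M2), (M3+M4+M5+M6)
The group at step 2 is a parallel group.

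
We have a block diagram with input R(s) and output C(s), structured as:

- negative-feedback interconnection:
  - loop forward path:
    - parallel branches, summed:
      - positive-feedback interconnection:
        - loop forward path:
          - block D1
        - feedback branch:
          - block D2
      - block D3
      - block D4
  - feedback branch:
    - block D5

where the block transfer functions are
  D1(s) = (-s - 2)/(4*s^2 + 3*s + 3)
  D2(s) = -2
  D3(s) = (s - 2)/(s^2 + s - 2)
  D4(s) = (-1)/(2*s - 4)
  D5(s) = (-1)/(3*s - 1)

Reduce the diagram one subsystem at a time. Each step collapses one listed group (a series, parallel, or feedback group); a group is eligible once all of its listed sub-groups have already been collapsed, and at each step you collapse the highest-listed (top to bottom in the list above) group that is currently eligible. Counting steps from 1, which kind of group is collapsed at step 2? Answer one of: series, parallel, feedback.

(1) feedback reduction of D1, D2
(2) sum the parallel branches [D1/(1-D1*D2)], D3, D4
(3) collapse the loop (([D1/(1-D1*D2)]+D3+D4) forward, D5 return)
Step 2 collapses a parallel group.

Therefore the answer is parallel.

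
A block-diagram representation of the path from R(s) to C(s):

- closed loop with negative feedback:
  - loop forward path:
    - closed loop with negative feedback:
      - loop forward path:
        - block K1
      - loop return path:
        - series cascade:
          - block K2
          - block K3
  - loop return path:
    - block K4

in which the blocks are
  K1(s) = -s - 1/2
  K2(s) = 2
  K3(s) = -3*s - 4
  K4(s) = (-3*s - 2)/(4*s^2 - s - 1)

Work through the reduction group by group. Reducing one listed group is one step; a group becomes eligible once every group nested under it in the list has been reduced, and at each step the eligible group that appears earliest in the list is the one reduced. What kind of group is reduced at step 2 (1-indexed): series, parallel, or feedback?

Step 1. series reduction of K2, K3
Step 2. feedback reduction of K1, (K2*K3)
Step 3. collapse the loop ([K1/(1+K1*(K2*K3))] forward, K4 return)
Step 2 collapses a feedback group.

Hence the answer: feedback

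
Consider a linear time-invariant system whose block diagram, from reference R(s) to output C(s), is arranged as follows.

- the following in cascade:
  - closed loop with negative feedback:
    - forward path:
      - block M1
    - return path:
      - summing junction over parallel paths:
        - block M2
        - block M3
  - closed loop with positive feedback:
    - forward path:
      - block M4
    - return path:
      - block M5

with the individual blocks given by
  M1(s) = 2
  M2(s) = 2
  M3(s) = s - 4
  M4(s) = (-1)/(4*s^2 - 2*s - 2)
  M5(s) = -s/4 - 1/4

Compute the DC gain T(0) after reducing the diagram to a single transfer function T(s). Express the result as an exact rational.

1. combine M2, M3 in parallel -> s - 2
2. apply the feedback formula to M1, (M2+M3) -> 2/(2*s - 3)
3. apply the feedback formula to M4, M5 -> (-4)/(16*s^2 - 9*s - 9)
4. series reduction of [M1/(1+M1*(M2+M3))], [M4/(1-M4*M5)] -> (-8)/(32*s^3 - 66*s^2 + 9*s + 27)
That last expression is T(s); at s = 0 only the constant terms survive, so T(0) = -8/27.

Hence the answer: -8/27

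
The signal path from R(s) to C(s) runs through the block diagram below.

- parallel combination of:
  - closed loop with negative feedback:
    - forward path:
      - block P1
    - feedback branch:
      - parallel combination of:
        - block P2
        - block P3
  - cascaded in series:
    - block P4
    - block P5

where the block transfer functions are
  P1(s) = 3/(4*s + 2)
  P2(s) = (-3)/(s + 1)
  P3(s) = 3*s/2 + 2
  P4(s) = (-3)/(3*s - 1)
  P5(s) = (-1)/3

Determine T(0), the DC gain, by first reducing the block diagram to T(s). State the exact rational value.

Step 1 - combine P2, P3 in parallel = (3*s^2 + 7*s - 2)/(2*s + 2)
Step 2 - collapse the loop (P1 forward, (P2+P3) return) = (6*s + 6)/(17*s^2 + 33*s - 2)
Step 3 - cascade P4, P5 = 1/(3*s - 1)
Step 4 - reduce the parallel group [P1/(1+P1*(P2+P3))], (P4*P5) = (35*s^2 + 45*s - 8)/(51*s^3 + 82*s^2 - 39*s + 2)
DC gain: substitute s = 0 into T(s) from step 4: T(0) = -8/2 = -4.

Answer: -4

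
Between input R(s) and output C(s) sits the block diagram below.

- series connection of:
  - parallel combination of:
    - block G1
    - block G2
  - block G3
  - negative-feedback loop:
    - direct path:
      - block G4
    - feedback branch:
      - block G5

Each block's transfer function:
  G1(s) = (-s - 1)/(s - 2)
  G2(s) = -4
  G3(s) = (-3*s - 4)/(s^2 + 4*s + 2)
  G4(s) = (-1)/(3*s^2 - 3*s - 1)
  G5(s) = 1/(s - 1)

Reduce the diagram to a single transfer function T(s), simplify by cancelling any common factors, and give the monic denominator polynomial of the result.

Step 1: combine G1, G2 in parallel = (7 - 5*s)/(s - 2)
Step 2: feedback reduction of G4, G5 = (1 - s)/(3*s^3 - 6*s^2 + 2*s)
Step 3: combine (G1+G2), G3, [G4/(1+G4*G5)] in series = (-15*s^3 + 16*s^2 + 27*s - 28)/(3*s^6 - 28*s^4 + 28*s^3 + 12*s^2 - 8*s)
Step 3 gives the fully reduced T(s), with no common factor left to cancel. The denominator's leading coefficient is 3, so divide each of its coefficients by 3 to get the monic form.

Hence the answer: s^6 - 28*s^4/3 + 28*s^3/3 + 4*s^2 - 8*s/3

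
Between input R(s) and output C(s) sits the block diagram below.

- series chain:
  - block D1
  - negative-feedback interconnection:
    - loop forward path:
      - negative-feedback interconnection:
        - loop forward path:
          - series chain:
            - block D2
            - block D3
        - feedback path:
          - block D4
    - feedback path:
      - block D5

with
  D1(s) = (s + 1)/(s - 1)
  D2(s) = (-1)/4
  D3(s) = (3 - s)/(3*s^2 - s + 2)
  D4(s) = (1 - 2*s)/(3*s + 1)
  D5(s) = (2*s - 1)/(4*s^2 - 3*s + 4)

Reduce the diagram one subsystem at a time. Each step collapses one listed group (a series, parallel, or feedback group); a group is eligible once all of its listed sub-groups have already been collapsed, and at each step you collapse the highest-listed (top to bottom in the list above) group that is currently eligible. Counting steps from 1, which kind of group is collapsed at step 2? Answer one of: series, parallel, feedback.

1. cascade D2, D3
2. reduce the feedback loop with forward (D2*D3) and return D4
3. collapse the loop ([(D2*D3)/(1+(D2*D3)*D4)] forward, D5 return)
4. series reduction of D1, [[(D2*D3)/(1+(D2*D3)*D4)]/(1+[(D2*D3)/(1+(D2*D3)*D4)]*D5)]
At step 2 the group reduced is feedback.

Answer: feedback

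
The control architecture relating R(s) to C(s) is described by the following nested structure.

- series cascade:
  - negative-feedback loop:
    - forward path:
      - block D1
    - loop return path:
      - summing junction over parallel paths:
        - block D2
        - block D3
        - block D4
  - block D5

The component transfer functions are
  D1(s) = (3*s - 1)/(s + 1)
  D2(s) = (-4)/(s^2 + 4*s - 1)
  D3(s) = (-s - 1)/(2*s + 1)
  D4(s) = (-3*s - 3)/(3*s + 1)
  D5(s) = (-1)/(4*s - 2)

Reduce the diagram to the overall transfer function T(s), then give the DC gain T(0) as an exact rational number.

1. sum the parallel branches D2, D3, D4: (-9*s^4 - 49*s^3 - 71*s^2 - 23*s)/(6*s^4 + 29*s^3 + 15*s^2 - s - 1)
2. feedback reduction of D1, (D2+D3+D4): (-18*s^5 - 81*s^4 - 16*s^3 + 18*s^2 + 2*s - 1)/(21*s^5 + 103*s^4 + 120*s^3 - 16*s^2 - 21*s + 1)
3. multiply [D1/(1+D1*(D2+D3+D4))], D5 (series): (18*s^5 + 81*s^4 + 16*s^3 - 18*s^2 - 2*s + 1)/(84*s^6 + 370*s^5 + 274*s^4 - 304*s^3 - 52*s^2 + 46*s - 2)
The step-3 result is T(s). Setting s = 0: T(0) = 1/(-2) = -1/2.

Therefore the answer is -1/2.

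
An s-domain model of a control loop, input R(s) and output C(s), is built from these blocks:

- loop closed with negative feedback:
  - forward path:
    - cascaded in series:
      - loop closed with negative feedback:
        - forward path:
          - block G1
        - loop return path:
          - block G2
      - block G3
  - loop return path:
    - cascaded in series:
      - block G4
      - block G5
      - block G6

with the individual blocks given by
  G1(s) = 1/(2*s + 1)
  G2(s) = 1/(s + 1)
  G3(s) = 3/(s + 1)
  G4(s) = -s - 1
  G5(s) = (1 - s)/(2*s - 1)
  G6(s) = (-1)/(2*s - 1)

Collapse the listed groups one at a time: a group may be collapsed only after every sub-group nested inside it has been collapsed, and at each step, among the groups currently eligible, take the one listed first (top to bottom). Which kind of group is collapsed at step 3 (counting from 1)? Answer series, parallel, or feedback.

Step 1 - collapse the loop (G1 forward, G2 return)
Step 2 - reduce the series chain [G1/(1+G1*G2)], G3
Step 3 - series reduction of G4, G5, G6
Step 4 - reduce the feedback loop with forward ([G1/(1+G1*G2)]*G3) and return (G4*G5*G6)
So the answer for step 3 is series.

Answer: series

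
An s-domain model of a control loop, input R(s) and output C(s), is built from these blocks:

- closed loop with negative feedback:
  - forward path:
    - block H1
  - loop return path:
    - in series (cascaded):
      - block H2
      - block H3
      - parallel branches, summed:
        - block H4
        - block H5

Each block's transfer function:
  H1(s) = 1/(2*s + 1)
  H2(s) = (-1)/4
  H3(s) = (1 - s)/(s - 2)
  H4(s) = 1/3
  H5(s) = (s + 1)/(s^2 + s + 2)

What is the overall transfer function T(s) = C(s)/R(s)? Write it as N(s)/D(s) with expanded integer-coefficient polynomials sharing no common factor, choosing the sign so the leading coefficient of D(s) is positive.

1. parallel reduction of H4, H5 -> (s^2 + 4*s + 5)/(3*s^2 + 3*s + 6)
2. cascade H2, H3, (H4+H5) -> (s^3 + 3*s^2 + s - 5)/(12*s^3 - 12*s^2 - 48)
3. collapse the loop (H1 forward, (H2*H3*(H4+H5)) return); the result is T(s) itself (integer coefficients, no common factor, positive leading denominator coefficient)

Final answer: (12*s^3 - 12*s^2 - 48)/(24*s^4 - 11*s^3 - 9*s^2 - 95*s - 53)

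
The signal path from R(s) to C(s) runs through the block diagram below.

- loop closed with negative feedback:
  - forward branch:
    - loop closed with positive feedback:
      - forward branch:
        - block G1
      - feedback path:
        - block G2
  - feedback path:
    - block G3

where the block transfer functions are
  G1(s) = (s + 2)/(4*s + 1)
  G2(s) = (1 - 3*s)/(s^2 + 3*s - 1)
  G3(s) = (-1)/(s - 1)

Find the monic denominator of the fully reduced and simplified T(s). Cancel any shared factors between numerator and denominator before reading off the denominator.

Answer: s^4 + 11*s^3/4 - 17*s^2/4 - 3*s + 5/4

Working:
1. apply the feedback formula to G1, G2: (s^3 + 5*s^2 + 5*s - 2)/(4*s^3 + 16*s^2 + 4*s - 3)
2. close the feedback loop around [G1/(1-G1*G2)], G3: (s^4 + 4*s^3 - 7*s + 2)/(4*s^4 + 11*s^3 - 17*s^2 - 12*s + 5)
T(s) is the step-2 result (common factors already cancelled). Leading coefficient of the denominator: 4. Divide through by 4 for the monic polynomial.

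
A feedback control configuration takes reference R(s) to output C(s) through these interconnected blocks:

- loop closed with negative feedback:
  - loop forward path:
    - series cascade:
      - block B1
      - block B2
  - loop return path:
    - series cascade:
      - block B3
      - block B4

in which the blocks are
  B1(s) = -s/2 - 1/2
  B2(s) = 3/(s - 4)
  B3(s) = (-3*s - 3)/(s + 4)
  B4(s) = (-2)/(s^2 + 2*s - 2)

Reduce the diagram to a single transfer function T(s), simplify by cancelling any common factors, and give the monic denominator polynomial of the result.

First reduce the diagram to T(s).

1. series reduction of B1, B2; result (-3*s - 3)/(2*s - 8)
2. series reduction of B3, B4; result (6*s + 6)/(s^3 + 6*s^2 + 6*s - 8)
3. apply the feedback formula to (B1*B2), (B3*B4); result (-3*s^4 - 21*s^3 - 36*s^2 + 6*s + 24)/(2*s^4 + 4*s^3 - 54*s^2 - 100*s + 46)
That last expression is T(s), already simplified. Scaling its denominator by 1/2 (the reciprocal of the leading coefficient) yields the monic denominator.

Answer: s^4 + 2*s^3 - 27*s^2 - 50*s + 23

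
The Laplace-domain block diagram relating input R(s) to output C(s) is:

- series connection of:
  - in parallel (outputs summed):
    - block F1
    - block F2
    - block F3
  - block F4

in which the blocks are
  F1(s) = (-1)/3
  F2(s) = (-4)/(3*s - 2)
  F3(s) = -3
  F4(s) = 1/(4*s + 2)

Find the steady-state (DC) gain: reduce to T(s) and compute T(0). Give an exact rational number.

Step 1: parallel reduction of F1, F2, F3 -> (8 - 30*s)/(9*s - 6)
Step 2: reduce the series chain (F1+F2+F3), F4 -> (4 - 15*s)/(18*s^2 - 3*s - 6)
DC gain: substitute s = 0 into T(s) from step 2: T(0) = 4/(-6) = -2/3.

Answer: -2/3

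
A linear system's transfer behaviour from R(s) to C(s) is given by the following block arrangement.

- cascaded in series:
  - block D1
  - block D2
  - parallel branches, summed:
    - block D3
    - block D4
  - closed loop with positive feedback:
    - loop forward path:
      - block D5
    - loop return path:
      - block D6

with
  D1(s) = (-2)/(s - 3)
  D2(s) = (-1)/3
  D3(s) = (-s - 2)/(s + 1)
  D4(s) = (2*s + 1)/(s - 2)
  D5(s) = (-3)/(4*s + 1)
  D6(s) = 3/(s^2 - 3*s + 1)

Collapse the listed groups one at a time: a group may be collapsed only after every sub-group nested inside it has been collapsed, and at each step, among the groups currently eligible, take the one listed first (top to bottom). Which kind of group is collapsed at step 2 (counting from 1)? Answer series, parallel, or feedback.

Step 1: parallel reduction of D3, D4
Step 2: apply the feedback formula to D5, D6
Step 3: cascade D1, D2, (D3+D4), [D5/(1-D5*D6)]
Step 2: feedback.

Hence the answer: feedback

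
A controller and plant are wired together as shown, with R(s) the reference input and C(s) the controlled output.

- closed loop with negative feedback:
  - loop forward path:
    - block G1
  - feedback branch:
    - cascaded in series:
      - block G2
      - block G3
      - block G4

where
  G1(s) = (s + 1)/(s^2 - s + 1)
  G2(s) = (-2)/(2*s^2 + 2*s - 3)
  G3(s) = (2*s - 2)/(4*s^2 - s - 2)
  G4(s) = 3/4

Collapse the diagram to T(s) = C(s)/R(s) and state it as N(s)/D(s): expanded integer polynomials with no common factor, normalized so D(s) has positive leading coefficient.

Step 1 - reduce the series chain G2, G3, G4, giving (3 - 3*s)/(8*s^4 + 6*s^3 - 18*s^2 - s + 6)
Step 2 - feedback reduction of G1, (G2*G3*G4), giving the overall T(s)

Final answer: (8*s^5 + 14*s^4 - 12*s^3 - 19*s^2 + 5*s + 6)/(8*s^6 - 2*s^5 - 16*s^4 + 23*s^3 - 14*s^2 - 7*s + 9)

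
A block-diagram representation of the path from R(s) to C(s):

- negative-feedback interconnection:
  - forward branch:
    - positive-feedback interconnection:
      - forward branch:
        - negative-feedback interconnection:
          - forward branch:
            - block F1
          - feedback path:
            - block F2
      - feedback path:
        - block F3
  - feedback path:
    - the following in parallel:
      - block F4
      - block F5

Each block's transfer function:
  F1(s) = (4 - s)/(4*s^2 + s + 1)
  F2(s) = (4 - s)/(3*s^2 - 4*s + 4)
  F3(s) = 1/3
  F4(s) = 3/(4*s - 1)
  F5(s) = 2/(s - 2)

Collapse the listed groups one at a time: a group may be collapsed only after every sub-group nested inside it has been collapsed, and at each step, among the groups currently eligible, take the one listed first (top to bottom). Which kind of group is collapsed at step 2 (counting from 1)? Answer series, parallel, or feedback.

[1] close the feedback loop around F1, F2
[2] close the feedback loop around [F1/(1+F1*F2)], F3
[3] combine F4, F5 in parallel
[4] apply the feedback formula to [[F1/(1+F1*F2)]/(1-[F1/(1+F1*F2)]*F3)], (F4+F5)
At step 2 the group reduced is feedback.

Answer: feedback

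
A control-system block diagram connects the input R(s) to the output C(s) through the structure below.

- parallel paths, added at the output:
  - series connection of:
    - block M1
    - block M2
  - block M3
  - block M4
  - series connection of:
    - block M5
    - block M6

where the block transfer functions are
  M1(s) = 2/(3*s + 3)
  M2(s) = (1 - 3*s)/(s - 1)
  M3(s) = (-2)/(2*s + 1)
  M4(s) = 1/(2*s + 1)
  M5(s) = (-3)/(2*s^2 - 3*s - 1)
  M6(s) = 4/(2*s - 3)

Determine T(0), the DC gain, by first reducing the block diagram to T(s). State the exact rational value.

(1) series reduction of M1, M2 -> (2 - 6*s)/(3*s^2 - 3)
(2) cascade M5, M6 -> (-12)/(4*s^3 - 12*s^2 + 7*s + 3)
(3) reduce the parallel group (M1*M2), M3, M4, (M5*M6) -> (-60*s^5 + 172*s^4 - 133*s^3 - 155*s^2 + 101*s + 51)/(24*s^6 - 60*s^5 - 18*s^4 + 99*s^3 + 3*s^2 - 39*s - 9)
That last expression is T(s); at s = 0 only the constant terms survive, so T(0) = 51/(-9) = -17/3.

Hence the answer: -17/3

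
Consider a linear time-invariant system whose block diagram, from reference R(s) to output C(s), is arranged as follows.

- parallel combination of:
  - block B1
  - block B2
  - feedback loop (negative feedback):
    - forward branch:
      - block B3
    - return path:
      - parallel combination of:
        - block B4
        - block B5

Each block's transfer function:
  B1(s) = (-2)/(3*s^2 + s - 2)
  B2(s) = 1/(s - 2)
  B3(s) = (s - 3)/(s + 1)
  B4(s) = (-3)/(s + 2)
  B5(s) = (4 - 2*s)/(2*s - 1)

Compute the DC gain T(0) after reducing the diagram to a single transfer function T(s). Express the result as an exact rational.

The answer is 23/70.

Reasoning:
(1) sum the parallel branches B4, B5, giving (-2*s^2 - 6*s + 11)/(2*s^2 + 3*s - 2)
(2) feedback reduction of B3, (B4+B5), giving (2*s^3 - 3*s^2 - 11*s + 6)/(5*s^2 + 30*s - 35)
(3) combine B1, B2, [B3/(1+B3*(B4+B5))] in parallel, giving (6*s^6 - 19*s^5 - 11*s^4 + 178*s^3 - 123*s^2 + 27*s - 46)/(15*s^5 + 65*s^4 - 275*s^3 + 75*s^2 + 260*s - 140)
That last expression is T(s); at s = 0 only the constant terms survive, so T(0) = -46/(-140) = 23/70.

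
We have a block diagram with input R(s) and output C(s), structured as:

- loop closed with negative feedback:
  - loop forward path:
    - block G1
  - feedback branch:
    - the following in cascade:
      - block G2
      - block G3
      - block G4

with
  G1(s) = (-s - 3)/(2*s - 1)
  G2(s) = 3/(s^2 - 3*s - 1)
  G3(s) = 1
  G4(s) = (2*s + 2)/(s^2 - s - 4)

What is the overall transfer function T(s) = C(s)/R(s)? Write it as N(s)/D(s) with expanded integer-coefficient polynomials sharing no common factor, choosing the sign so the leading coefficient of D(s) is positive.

First reduce the diagram to T(s).

1. reduce the series chain G2, G3, G4 gives (6*s + 6)/(s^4 - 4*s^3 - 2*s^2 + 13*s + 4)
2. close the feedback loop around G1, (G2*G3*G4), giving the overall T(s)

Answer: (-s^5 + s^4 + 14*s^3 - 7*s^2 - 43*s - 12)/(2*s^5 - 9*s^4 + 22*s^2 - 29*s - 22)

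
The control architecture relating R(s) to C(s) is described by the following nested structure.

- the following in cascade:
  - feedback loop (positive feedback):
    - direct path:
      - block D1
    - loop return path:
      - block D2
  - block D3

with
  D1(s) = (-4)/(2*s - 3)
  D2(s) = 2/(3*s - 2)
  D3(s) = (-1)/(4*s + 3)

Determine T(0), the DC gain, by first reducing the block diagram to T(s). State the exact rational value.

Reducing step by step:

Step 1: close the feedback loop around D1, D2 -> (8 - 12*s)/(6*s^2 - 13*s + 14)
Step 2: multiply [D1/(1-D1*D2)], D3 (series) -> (12*s - 8)/(24*s^3 - 34*s^2 + 17*s + 42)
DC gain: substitute s = 0 into T(s) from step 2: T(0) = -8/42 = -4/21.

Answer: -4/21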